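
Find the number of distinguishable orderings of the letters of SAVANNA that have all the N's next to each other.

Treat the 2 copies of N as a single block. The multiset to arrange is then {NN, A, A, A, S, V}, 6 items in all.
That gives (6)!/(3!) = 120 arrangements.

120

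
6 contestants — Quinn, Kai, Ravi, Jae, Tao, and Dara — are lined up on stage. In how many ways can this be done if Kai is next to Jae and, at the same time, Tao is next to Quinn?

96

Treat {Kai,Jae} as one block (2 orders) and {Tao,Quinn} as another (2 orders).
That leaves 4 units to arrange: 2 × 2 × 4! = 4 × 24 = 96.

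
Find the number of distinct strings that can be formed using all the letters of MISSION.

1260

The 7 letters of MISSION have repeats: I appearing twice and S appearing twice.
Dividing 7! = 5040 by 2!·2! = 4 for the repeated letters gives 1260.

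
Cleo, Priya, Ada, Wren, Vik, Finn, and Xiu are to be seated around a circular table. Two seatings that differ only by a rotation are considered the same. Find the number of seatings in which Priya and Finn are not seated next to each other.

480

Without the restriction there are (6)! = 720 seatings.
Seatings with Priya beside Finn: treat them as a block with 2 internal orders, giving 2 × (5)! = 240.
Subtracting, 720 − 240 = 480.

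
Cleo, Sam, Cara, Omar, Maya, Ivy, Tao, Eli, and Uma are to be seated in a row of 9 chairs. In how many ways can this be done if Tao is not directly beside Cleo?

There are 9! = 362880 arrangements in all. If Tao and Cleo are adjacent, merging them into one block gives 2·(8)! = 80640 arrangements.
Complementary counting: 362880 − 80640 = 282240.

282240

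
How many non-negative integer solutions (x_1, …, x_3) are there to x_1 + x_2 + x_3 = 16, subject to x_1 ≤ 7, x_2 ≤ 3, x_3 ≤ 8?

6

Without the upper bounds there are C(18,2) = 153 ways to split 16 among 3 variables.
Subtract solutions that violate a single cap (substitute x_i' = x_i − (cap_i+1)): x_1 ≥ 8 gives C(10,2) = 45; x_2 ≥ 4 gives C(14,2) = 91; x_3 ≥ 9 gives C(9,2) = 36. Together 172.
Add back pairs where two caps are both exceeded: 15 + 0 + 10 = 25.
By inclusion–exclusion the count is 153 − 172 + 25 = 6.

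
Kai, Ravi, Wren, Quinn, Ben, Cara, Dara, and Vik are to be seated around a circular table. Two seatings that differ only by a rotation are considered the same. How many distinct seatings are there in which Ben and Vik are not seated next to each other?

Without the restriction there are (7)! = 5040 seatings.
Seatings with Ben beside Vik: treat them as a block with 2 internal orders, giving 2 × (6)! = 1440.
Subtracting, 5040 − 1440 = 3600.

3600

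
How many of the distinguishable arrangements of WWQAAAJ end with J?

With the last slot taken by J, it remains to arrange the other 6 letters (WWQAAA).
Those 6 letters have A appearing 3 times and W appearing twice, giving (6)!/(3!·2!) = 60.

60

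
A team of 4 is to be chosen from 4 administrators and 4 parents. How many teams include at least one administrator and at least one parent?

Unrestricted: C(8,4) = 70 ways to pick any 4 of the 8.
Subtract selections that omit an entire group: no administrators → C(4,4) = 1; no parents → C(4,4) = 1.
Both groups omitted at once is impossible, so 70 − 2 = 68.

68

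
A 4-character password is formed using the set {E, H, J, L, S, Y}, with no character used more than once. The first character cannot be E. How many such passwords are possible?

300

The first character has 6−1 = 5 choices (anything except E).
The remaining 3 characters are filled from the other 5 symbols without repetition: 5 × 4 × 3 = 60.
Total: 5 × 60 = 300.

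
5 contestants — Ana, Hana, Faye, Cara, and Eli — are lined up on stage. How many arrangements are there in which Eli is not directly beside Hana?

Of the 5! = 120 arrangements, those with Eli and Hana adjacent number 2 × 4! = 48 (treat the pair as a block with 2 internal orders).
So 120 − 48 = 72 arrangements keep them apart.

72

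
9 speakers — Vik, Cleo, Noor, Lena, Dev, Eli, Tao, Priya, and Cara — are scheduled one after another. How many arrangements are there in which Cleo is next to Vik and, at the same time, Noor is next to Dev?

Treat {Cleo,Vik} as one block (2 orders) and {Noor,Dev} as another (2 orders).
That leaves 7 units to arrange: 2 × 2 × 7! = 4 × 5040 = 20160.

20160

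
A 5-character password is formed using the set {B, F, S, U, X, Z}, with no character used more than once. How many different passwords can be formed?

Choose and order 5 of the 6 symbols: the first character has 6 options, the next 5, and so on down to 2.
That product is 6 × 5 × 4 × 3 × 2 = 720.

720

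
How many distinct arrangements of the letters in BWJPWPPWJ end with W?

With the last slot taken by W, it remains to arrange the other 8 letters (BJPWPPWJ).
Those 8 letters have J appearing twice, P appearing 3 times, and W appearing twice, giving (8)!/(3!·2!·2!) = 1680.

1680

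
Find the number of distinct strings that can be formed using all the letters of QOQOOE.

60

The 6 letters of QOQOOE have repeats: O appearing 3 times and Q appearing twice.
The number of distinct arrangements is 6!/(3!·2!) = 720/12 = 60.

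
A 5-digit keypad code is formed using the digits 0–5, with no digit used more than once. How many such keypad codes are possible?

With no repetition, fill the 5 digits in order: 6 choices, then 5, down to 2.
That product is 6 × 5 × 4 × 3 × 2 = 720.

720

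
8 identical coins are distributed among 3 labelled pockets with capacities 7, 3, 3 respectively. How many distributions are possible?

15

Ignoring the caps, the number of non-negative solutions to x_1+…+x_3 = 8 is C(10,2) = 45.
Subtract solutions that violate a single cap (substitute x_i' = x_i − (cap_i+1)): x_1 ≥ 8 gives C(2,2) = 1; x_2 ≥ 4 gives C(6,2) = 15; x_3 ≥ 4 gives C(6,2) = 15. Together 31.
Add back pairs where two caps are both exceeded: 0 + 0 + 1 = 1.
By inclusion–exclusion the count is 45 − 31 + 1 = 15.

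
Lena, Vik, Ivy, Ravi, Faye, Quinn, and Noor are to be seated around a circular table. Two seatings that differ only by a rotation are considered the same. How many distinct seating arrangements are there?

Seat Lena anywhere (absorbing the rotational symmetry), then permute the other 6: (6)! = 720.

720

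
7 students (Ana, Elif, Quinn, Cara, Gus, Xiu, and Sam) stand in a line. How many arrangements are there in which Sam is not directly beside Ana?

3600

Of the 7! = 5040 arrangements, those with Sam and Ana adjacent number 2 × 6! = 1440 (treat the pair as a block with 2 internal orders).
So 5040 − 1440 = 3600 arrangements keep them apart.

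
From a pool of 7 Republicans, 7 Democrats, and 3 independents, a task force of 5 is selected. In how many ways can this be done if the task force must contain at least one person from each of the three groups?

3724

With no constraint there are C(17,5) = 6188 possible selections.
Selections missing a whole group: no Republicans → C(10,5) = 252; no Democrats → C(10,5) = 252; no independents → C(14,5) = 2002.
Add back selections omitting two groups (i.e. drawn from a single group): C(7,5) + C(7,5) + C(3,5) = 42.
By inclusion–exclusion: 6188 − 2506 + 42 = 3724.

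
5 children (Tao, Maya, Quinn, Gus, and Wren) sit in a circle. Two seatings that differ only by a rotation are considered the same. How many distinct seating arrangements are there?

24

Around a circle, 5 distinct people have 5!/5 = (4)! = 24 rotationally distinct seatings.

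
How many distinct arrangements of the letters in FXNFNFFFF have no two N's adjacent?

196

There are 9!/(6!·2!) = 252 arrangements of FXNFNFFFF in total.
If the two N's are adjacent, glue them into one block, leaving 8 items to arrange: (8)!/(6!) = 56 ways.
Subtracting, 252 − 56 = 196 arrangements keep the N's apart.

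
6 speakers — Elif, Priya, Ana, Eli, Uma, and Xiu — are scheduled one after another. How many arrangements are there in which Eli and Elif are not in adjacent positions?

480

Of the 6! = 720 arrangements, those with Eli and Elif adjacent number 2 × 5! = 240 (treat the pair as a block with 2 internal orders).
Complementary counting: 720 − 240 = 480.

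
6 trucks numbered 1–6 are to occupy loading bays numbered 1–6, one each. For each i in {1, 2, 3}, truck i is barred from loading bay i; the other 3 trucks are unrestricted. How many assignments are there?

426

Let Aᵢ (for i ∈ {1, 2, 3}) be the placements that put truck i in its forbidden loading bay. Any j of these fix j positions, leaving (6−j)! ways to fill the rest, and there are C(3,j) ways to pick which j.
By inclusion–exclusion, the number of valid placements is Σ_{j=0}^{3} (−1)^j C(3,j)·(6−j)!.
Computing: 720 − 360 + 72 − 6 = 426.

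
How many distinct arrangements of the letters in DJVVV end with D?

4

With the last slot taken by D, it remains to arrange the other 4 letters (JVVV).
Those 4 letters have V appearing 3 times, giving (4)!/(3!) = 4.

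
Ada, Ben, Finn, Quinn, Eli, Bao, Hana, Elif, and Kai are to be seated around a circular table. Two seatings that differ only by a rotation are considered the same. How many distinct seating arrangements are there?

40320

Around a circle, 9 distinct people have 9!/9 = (8)! = 40320 rotationally distinct seatings.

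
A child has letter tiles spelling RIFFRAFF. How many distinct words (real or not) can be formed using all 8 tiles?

840

Letter multiplicities in RIFFRAFF: A×1, F×4, I×1, R×2.
So there are 8! / (4!·2!) = 840 distinguishable arrangements.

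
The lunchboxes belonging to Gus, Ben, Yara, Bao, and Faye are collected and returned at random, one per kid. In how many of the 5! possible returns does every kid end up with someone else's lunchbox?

44

Let Aᵢ be the assignments in which kid i gets their own lunchbox. We want the size of the complement of A₁∪…∪A_5.
By inclusion–exclusion this is Σ_{j=0}^{5} (−1)^j C(5,j)·(5−j)!.
Computing: 120 − 120 + 60 − 20 + 5 − 1 = 44.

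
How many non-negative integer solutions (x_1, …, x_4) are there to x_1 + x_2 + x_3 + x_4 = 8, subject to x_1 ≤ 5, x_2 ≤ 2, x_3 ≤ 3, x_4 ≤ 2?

26

By stars and bars, unrestricted non-negative solutions to x_1+…+x_4 = 8 number C(8+3,3) = 165.
Subtract solutions that violate a single cap (substitute x_i' = x_i − (cap_i+1)): x_1 ≥ 6 gives C(5,3) = 10; x_2 ≥ 3 gives C(8,3) = 56; x_3 ≥ 4 gives C(7,3) = 35; x_4 ≥ 3 gives C(8,3) = 56. Together 157.
Add back pairs where two caps are both exceeded: 0 + 0 + 0 + 4 + 10 + 4 = 18.
By inclusion–exclusion the count is 165 − 157 + 18 = 26.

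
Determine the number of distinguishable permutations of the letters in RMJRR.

20

RMJRR has 5 letters with R appearing 3 times.
The number of distinct arrangements is 5!/(3!) = 120/6 = 20.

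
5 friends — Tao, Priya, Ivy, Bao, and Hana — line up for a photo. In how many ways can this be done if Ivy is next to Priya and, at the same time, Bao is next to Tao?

24

Treat {Ivy,Priya} as one block (2 orders) and {Bao,Tao} as another (2 orders).
That leaves 3 units to arrange: 2 × 2 × 3! = 4 × 6 = 24.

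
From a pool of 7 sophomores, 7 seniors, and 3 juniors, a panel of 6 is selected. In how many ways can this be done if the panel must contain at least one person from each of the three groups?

8967

With no constraint there are C(17,6) = 12376 possible selections.
Selections missing a whole group: no sophomores → C(10,6) = 210; no seniors → C(10,6) = 210; no juniors → C(14,6) = 3003.
Add back selections omitting two groups (i.e. drawn from a single group): C(7,6) + C(7,6) + C(3,6) = 14.
By inclusion–exclusion: 12376 − 3423 + 14 = 8967.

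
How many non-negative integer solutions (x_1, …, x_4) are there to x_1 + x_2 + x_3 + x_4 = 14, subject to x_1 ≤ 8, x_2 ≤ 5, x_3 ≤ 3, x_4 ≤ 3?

48

Without the upper bounds there are C(17,3) = 680 ways to split 14 among 4 variables.
Subtract solutions that violate a single cap (substitute x_i' = x_i − (cap_i+1)): x_1 ≥ 9 gives C(8,3) = 56; x_2 ≥ 6 gives C(11,3) = 165; x_3 ≥ 4 gives C(13,3) = 286; x_4 ≥ 4 gives C(13,3) = 286. Together 793.
Add back pairs where two caps are both exceeded: 0 + 4 + 4 + 35 + 35 + 84 = 162.
Subtract triples: 0 + 0 + 0 + 1 = 1.
By inclusion–exclusion the count is 680 − 793 + 162 − 1 = 48.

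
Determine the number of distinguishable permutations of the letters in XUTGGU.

180

The 6 letters of XUTGGU have repeats: G appearing twice and U appearing twice.
So there are 6! / (2!·2!) = 180 distinguishable arrangements.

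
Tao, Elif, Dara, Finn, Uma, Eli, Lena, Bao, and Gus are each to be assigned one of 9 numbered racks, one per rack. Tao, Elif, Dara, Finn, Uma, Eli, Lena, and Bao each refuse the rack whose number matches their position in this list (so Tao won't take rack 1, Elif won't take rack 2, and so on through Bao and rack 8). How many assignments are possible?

148329

Let Aᵢ (for 1 ≤ i ≤ 8) be the placements that put person i in their forbidden rack. Any j of these fix j positions, leaving (9−j)! ways to fill the rest, and there are C(8,j) ways to pick which j.
By inclusion–exclusion, the number of valid placements is Σ_{j=0}^{8} (−1)^j C(8,j)·(9−j)!.
Computing: 362880 − 322560 + 141120 − 40320 + 8400 − 1344 + 168 − 16 + 1 = 148329.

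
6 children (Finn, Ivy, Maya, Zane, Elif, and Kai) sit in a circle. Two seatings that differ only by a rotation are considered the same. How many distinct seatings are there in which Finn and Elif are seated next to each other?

48

Treat {Finn, Elif} as one unit (2 internal orders) and seat the resulting 5 units around the table: (4)! circular arrangements.
So 2 × (4)! = 2 × 24 = 48.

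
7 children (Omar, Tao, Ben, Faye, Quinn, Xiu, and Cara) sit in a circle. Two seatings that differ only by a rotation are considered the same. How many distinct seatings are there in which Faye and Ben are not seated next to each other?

480

Without the restriction there are (6)! = 720 seatings.
Those with Faye next to Ben: fuse the pair into one unit and seat 6 units around a circle — 2·(5)! = 240.
Subtracting, 720 − 240 = 480.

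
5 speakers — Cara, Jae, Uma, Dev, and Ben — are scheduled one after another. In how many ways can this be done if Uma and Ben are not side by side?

There are 5! = 120 arrangements in all. If Uma and Ben are adjacent, merging them into one block gives 2·(4)! = 48 arrangements.
Complementary counting: 120 − 48 = 72.

72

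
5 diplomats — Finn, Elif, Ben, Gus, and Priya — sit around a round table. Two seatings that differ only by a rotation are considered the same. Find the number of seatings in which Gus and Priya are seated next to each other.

Glue Gus and Priya into a block (2 internal orders). Seating 4 units around a circle gives (3)! arrangements.
So 2 × (3)! = 2 × 6 = 12.

12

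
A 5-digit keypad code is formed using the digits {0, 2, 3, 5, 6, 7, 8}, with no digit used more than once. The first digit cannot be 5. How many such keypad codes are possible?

The first digit has 7−1 = 6 choices (anything except 5).
The remaining 4 digits are filled from the other 6 symbols without repetition: 6 × 5 × 4 × 3 = 360.
Total: 6 × 360 = 2160.

2160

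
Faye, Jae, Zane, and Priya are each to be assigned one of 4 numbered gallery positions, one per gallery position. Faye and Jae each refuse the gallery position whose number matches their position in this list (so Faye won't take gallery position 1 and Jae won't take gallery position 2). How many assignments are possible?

Let Aᵢ (for i ∈ {1, 2}) be the placements that put person i in their forbidden gallery position. Any j of these fix j positions, leaving (4−j)! ways to fill the rest, and there are C(2,j) ways to pick which j.
By inclusion–exclusion, the number of valid placements is Σ_{j=0}^{2} (−1)^j C(2,j)·(4−j)!.
Computing: 24 − 12 + 2 = 14.

14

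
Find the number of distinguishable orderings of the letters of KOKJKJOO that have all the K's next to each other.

60

Treat the 3 copies of K as a single block. The multiset to arrange is then {KKK, J, J, O, O, O}, 6 items in all.
That gives (6)!/(3!·2!) = 60 arrangements.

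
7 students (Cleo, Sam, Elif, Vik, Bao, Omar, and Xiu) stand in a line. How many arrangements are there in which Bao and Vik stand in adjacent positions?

Glue Bao and Vik into one block (2 internal orders), leaving 6 units to arrange in a row.
So the count is 2·(6)! = 1440.

1440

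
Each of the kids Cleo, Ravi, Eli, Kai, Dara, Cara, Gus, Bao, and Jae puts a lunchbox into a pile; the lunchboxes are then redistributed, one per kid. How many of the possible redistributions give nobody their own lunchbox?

133496

This is the derangement count D_9: permutations of 9 items with no fixed point.
By inclusion–exclusion this is Σ_{j=0}^{9} (−1)^j C(9,j)·(9−j)!.
Computing: 362880 − 362880 + 181440 − 60480 + 15120 − 3024 + 504 − 72 + 9 − 1 = 133496.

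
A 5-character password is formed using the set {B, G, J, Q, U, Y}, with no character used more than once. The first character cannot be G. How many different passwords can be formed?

The first character has 6−1 = 5 choices (anything except G).
The remaining 4 characters are filled from the other 5 symbols without repetition: 5 × 4 × 3 × 2 = 120.
Total: 5 × 120 = 600.

600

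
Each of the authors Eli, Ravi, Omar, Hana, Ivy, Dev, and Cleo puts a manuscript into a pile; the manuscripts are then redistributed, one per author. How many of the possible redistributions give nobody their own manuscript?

This is the derangement count D_7: permutations of 7 items with no fixed point.
By inclusion–exclusion this is Σ_{j=0}^{7} (−1)^j C(7,j)·(7−j)!.
Computing: 5040 − 5040 + 2520 − 840 + 210 − 42 + 7 − 1 = 1854.

1854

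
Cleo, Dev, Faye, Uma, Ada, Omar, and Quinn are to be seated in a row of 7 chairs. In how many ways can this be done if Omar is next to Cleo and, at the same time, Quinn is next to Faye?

Treat {Omar,Cleo} as one block (2 orders) and {Quinn,Faye} as another (2 orders).
That leaves 5 units to arrange: 2 × 2 × 5! = 4 × 120 = 480.

480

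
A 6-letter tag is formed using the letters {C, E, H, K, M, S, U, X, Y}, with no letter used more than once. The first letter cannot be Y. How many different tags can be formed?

53760

The first letter has 9−1 = 8 choices (anything except Y).
The remaining 5 letters are filled from the other 8 symbols without repetition: 8 × 7 × 6 × 5 × 4 = 6720.
Total: 8 × 6720 = 53760.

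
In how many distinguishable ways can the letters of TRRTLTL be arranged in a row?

Letter multiplicities in TRRTLTL: L×2, R×2, T×3.
So there are 7! / (3!·2!·2!) = 210 distinguishable arrangements.

210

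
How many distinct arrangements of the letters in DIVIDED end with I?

Fix I in the last position and arrange the remaining 6 letters.
Those 6 letters have D appearing 3 times, giving (6)!/(3!) = 120.

120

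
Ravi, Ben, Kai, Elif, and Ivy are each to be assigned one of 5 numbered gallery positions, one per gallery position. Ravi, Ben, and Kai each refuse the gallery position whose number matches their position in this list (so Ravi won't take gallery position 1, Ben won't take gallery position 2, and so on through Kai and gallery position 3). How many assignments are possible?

64

Let Aᵢ (for i ∈ {1, 2, 3}) be the placements that put person i in their forbidden gallery position. Any j of these fix j positions, leaving (5−j)! ways to fill the rest, and there are C(3,j) ways to pick which j.
By inclusion–exclusion, the number of valid placements is Σ_{j=0}^{3} (−1)^j C(3,j)·(5−j)!.
Computing: 120 − 72 + 18 − 2 = 64.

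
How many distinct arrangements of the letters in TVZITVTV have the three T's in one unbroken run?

Treat the 3 copies of T as a single block. The multiset to arrange is then {TTT, I, V, V, V, Z}, 6 items in all.
That gives (6)!/(3!) = 120 arrangements.

120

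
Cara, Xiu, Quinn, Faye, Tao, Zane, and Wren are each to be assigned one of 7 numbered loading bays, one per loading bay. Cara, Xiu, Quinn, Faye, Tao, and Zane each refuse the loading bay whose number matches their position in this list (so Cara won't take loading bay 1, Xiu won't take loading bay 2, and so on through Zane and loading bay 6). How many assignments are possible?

2119

Let Aᵢ (for 1 ≤ i ≤ 6) be the placements that put person i in their forbidden loading bay. Any j of these fix j positions, leaving (7−j)! ways to fill the rest, and there are C(6,j) ways to pick which j.
By inclusion–exclusion, the number of valid placements is Σ_{j=0}^{6} (−1)^j C(6,j)·(7−j)!.
Computing: 5040 − 4320 + 1800 − 480 + 90 − 12 + 1 = 2119.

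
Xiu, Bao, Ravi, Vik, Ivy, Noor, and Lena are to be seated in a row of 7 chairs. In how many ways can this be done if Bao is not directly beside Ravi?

Of the 7! = 5040 arrangements, those with Bao and Ravi adjacent number 2 × 6! = 1440 (treat the pair as a block with 2 internal orders).
So 5040 − 1440 = 3600 arrangements keep them apart.

3600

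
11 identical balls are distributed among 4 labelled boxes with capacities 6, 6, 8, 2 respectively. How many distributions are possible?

127

Without the upper bounds there are C(14,3) = 364 ways to split 11 among 4 boxes.
Subtract solutions that violate a single cap (substitute x_i' = x_i − (cap_i+1)): x_1 ≥ 7 gives C(7,3) = 35; x_2 ≥ 7 gives C(7,3) = 35; x_3 ≥ 9 gives C(5,3) = 10; x_4 ≥ 3 gives C(11,3) = 165. Together 245.
Add back pairs where two caps are both exceeded: 0 + 0 + 4 + 0 + 4 + 0 = 8.
By inclusion–exclusion the count is 364 − 245 + 8 = 127.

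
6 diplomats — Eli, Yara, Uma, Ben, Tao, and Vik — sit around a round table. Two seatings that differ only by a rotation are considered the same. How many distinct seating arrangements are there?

Around a circle, 6 distinct people have 6!/6 = (5)! = 120 rotationally distinct seatings.

120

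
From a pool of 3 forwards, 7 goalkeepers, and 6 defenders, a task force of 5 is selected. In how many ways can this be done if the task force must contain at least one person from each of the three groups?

2730

Total 5-person selections from all 16: C(16,5) = 4368.
Selections missing a whole group: no forwards → C(13,5) = 1287; no goalkeepers → C(9,5) = 126; no defenders → C(10,5) = 252.
Add back selections omitting two groups (i.e. drawn from a single group): C(3,5) + C(7,5) + C(6,5) = 27.
By inclusion–exclusion: 4368 − 1665 + 27 = 2730.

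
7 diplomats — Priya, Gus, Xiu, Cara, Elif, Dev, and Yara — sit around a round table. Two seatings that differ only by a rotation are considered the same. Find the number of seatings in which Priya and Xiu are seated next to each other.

Glue Priya and Xiu into a block (2 internal orders). Seating 6 units around a circle gives (5)! arrangements.
So 2 × (5)! = 2 × 120 = 240.

240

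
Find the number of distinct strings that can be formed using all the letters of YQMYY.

20

The 5 letters of YQMYY have repeats: Y appearing 3 times.
Dividing 5! = 120 by 3! = 6 for the repeated letters gives 20.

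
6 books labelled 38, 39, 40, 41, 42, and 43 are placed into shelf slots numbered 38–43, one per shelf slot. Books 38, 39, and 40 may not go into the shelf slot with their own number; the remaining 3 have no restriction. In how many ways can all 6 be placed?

Let Aᵢ (for i ∈ {38, 39, 40}) be the placements that put book i in its forbidden shelf slot. Any j of these fix j positions, leaving (6−j)! ways to fill the rest, and there are C(3,j) ways to pick which j.
By inclusion–exclusion, the number of valid placements is Σ_{j=0}^{3} (−1)^j C(3,j)·(6−j)!.
Computing: 720 − 360 + 72 − 6 = 426.

426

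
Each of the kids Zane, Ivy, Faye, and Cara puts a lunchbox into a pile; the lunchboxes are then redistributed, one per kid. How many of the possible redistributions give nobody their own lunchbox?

Count assignments avoiding every fixed point. For any j of the 4 kids fixed to their own lunchbox, the other 4−j can be arranged in (4−j)! ways.
By inclusion–exclusion this is Σ_{j=0}^{4} (−1)^j C(4,j)·(4−j)!.
Computing: 24 − 24 + 12 − 4 + 1 = 9.

9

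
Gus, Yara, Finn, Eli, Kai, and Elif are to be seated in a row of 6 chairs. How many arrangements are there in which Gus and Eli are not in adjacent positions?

There are 6! = 720 arrangements in all. If Gus and Eli are adjacent, merging them into one block gives 2·(5)! = 240 arrangements.
Complementary counting: 720 − 240 = 480.

480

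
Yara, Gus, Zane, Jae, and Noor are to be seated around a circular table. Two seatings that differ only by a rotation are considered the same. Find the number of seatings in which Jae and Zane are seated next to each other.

Glue Jae and Zane into a block (2 internal orders). Seating 4 units around a circle gives (3)! arrangements.
So 2 × (3)! = 2 × 6 = 12.

12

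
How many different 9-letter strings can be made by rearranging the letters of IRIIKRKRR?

Letter multiplicities in IRIIKRKRR: I×3, K×2, R×4.
Dividing 9! = 362880 by 4!·3!·2! = 288 for the repeated letters gives 1260.

1260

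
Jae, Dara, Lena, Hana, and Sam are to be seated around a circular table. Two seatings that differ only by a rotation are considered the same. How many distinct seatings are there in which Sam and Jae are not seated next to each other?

Without the restriction there are (4)! = 24 seatings.
Those with Sam next to Jae: fuse the pair into one unit and seat 4 units around a circle — 2·(3)! = 12.
Subtracting, 24 − 12 = 12.

12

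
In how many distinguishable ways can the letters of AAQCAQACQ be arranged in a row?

1260

Letter multiplicities in AAQCAQACQ: A×4, C×2, Q×3.
So there are 9! / (4!·3!·2!) = 1260 distinguishable arrangements.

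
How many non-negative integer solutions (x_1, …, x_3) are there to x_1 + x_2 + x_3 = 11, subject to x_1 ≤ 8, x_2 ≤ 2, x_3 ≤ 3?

Without the upper bounds there are C(13,2) = 78 ways to split 11 among 3 variables.
Subtract solutions that violate a single cap (substitute x_i' = x_i − (cap_i+1)): x_1 ≥ 9 gives C(4,2) = 6; x_2 ≥ 3 gives C(10,2) = 45; x_3 ≥ 4 gives C(9,2) = 36. Together 87.
Add back pairs where two caps are both exceeded: 0 + 0 + 15 = 15.
By inclusion–exclusion the count is 78 − 87 + 15 = 6.

6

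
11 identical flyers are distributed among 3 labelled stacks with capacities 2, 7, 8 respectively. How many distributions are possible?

Without the upper bounds there are C(13,2) = 78 ways to split 11 among 3 stacks.
Subtract solutions that violate a single cap (substitute x_i' = x_i − (cap_i+1)): x_1 ≥ 3 gives C(10,2) = 45; x_2 ≥ 8 gives C(5,2) = 10; x_3 ≥ 9 gives C(4,2) = 6. Together 61.
Add back pairs where two caps are both exceeded: 1 + 0 + 0 = 1.
By inclusion–exclusion the count is 78 − 61 + 1 = 18.

18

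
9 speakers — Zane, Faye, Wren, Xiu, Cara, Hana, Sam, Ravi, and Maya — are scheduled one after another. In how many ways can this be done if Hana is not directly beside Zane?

There are 9! = 362880 arrangements in all. If Hana and Zane are adjacent, merging them into one block gives 2·(8)! = 80640 arrangements.
So 362880 − 80640 = 282240 arrangements keep them apart.

282240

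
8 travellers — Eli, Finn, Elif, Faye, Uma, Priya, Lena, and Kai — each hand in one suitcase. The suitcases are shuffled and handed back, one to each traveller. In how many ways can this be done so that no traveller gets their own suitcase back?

This is the derangement count D_8: permutations of 8 items with no fixed point.
By inclusion–exclusion this is Σ_{j=0}^{8} (−1)^j C(8,j)·(8−j)!.
Computing: 40320 − 40320 + 20160 − 6720 + 1680 − 336 + 56 − 8 + 1 = 14833.

14833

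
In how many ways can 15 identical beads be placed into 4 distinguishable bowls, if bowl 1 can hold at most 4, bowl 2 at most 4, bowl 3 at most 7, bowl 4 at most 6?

76

By stars and bars, unrestricted non-negative solutions to x_1+…+x_4 = 15 number C(15+3,3) = 816.
Subtract solutions that violate a single cap (substitute x_i' = x_i − (cap_i+1)): x_1 ≥ 5 gives C(13,3) = 286; x_2 ≥ 5 gives C(13,3) = 286; x_3 ≥ 8 gives C(10,3) = 120; x_4 ≥ 7 gives C(11,3) = 165. Together 857.
Add back pairs where two caps are both exceeded: 56 + 10 + 20 + 10 + 20 + 1 = 117.
By inclusion–exclusion the count is 816 − 857 + 117 = 76.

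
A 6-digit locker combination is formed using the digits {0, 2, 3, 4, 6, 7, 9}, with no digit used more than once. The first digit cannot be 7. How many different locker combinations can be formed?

The first digit has 7−1 = 6 choices (anything except 7).
The remaining 5 digits are filled from the other 6 symbols without repetition: 6 × 5 × 4 × 3 × 2 = 720.
Total: 6 × 720 = 4320.

4320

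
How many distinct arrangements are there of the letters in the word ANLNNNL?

ANLNNNL has 7 letters with L appearing twice and N appearing 4 times.
The number of distinct arrangements is 7!/(4!·2!) = 5040/48 = 105.

105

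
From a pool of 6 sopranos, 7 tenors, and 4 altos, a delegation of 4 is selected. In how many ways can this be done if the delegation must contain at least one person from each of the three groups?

Total 4-person selections from all 17: C(17,4) = 2380.
Subtract selections that omit an entire group: no sopranos → C(11,4) = 330; no tenors → C(10,4) = 210; no altos → C(13,4) = 715.
Add back selections omitting two groups (i.e. drawn from a single group): C(6,4) + C(7,4) + C(4,4) = 51.
By inclusion–exclusion: 2380 − 1255 + 51 = 1176.

1176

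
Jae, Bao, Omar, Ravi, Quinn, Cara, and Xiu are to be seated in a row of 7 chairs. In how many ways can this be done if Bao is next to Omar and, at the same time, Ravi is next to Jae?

480

Treat {Bao,Omar} as one block (2 orders) and {Ravi,Jae} as another (2 orders).
That leaves 5 units to arrange: 2 × 2 × 5! = 4 × 120 = 480.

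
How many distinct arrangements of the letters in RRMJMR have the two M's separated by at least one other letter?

There are 6!/(3!·2!) = 60 arrangements of RRMJMR in total.
If the two M's are adjacent, glue them into one block, leaving 5 items to arrange: (5)!/(3!) = 20 ways.
Hence 60 − 20 = 40.

40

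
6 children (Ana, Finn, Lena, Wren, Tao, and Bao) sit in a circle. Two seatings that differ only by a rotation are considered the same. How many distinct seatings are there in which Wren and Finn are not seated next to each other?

72

All circular seatings of 6 people number (5)! = 120.
Those with Wren next to Finn: fuse the pair into one unit and seat 5 units around a circle — 2·(4)! = 48.
Subtracting, 120 − 48 = 72.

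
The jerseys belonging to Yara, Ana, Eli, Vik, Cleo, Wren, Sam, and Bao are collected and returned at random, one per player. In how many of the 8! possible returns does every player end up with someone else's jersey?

14833

This is the derangement count D_8: permutations of 8 items with no fixed point.
By inclusion–exclusion this is Σ_{j=0}^{8} (−1)^j C(8,j)·(8−j)!.
Computing: 40320 − 40320 + 20160 − 6720 + 1680 − 336 + 56 − 8 + 1 = 14833.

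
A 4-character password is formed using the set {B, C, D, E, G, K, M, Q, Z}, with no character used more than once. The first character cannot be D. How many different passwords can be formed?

2688

The first character has 9−1 = 8 choices (anything except D).
The remaining 3 characters are filled from the other 8 symbols without repetition: 8 × 7 × 6 = 336.
Total: 8 × 336 = 2688.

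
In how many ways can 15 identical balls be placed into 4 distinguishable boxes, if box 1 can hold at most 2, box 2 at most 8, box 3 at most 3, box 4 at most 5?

By stars and bars, unrestricted non-negative solutions to x_1+…+x_4 = 15 number C(15+3,3) = 816.
Subtract solutions that violate a single cap (substitute x_i' = x_i − (cap_i+1)): x_1 ≥ 3 gives C(15,3) = 455; x_2 ≥ 9 gives C(9,3) = 84; x_3 ≥ 4 gives C(14,3) = 364; x_4 ≥ 6 gives C(12,3) = 220. Together 1123.
Add back pairs where two caps are both exceeded: 20 + 165 + 84 + 10 + 1 + 56 = 336.
Subtract triples: 0 + 0 + 10 + 0 = 10.
By inclusion–exclusion the count is 816 − 1123 + 336 − 10 = 19.

19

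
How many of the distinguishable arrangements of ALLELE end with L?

30

Fix L in the last position and arrange the remaining 5 letters.
Those 5 letters have E appearing twice and L appearing twice, giving (5)!/(2!·2!) = 30.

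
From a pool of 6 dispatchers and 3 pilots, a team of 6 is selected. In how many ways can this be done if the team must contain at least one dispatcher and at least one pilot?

Unrestricted: C(9,6) = 84 ways to pick any 6 of the 9.
Subtract selections that omit an entire group: no dispatchers → C(3,6) = 0; no pilots → C(6,6) = 1.
Both groups omitted at once is impossible, so 84 − 1 = 83.

83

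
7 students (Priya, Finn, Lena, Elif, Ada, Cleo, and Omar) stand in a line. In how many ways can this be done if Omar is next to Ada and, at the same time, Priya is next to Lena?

480

Treat {Omar,Ada} as one block (2 orders) and {Priya,Lena} as another (2 orders).
That leaves 5 units to arrange: 2 × 2 × 5! = 4 × 120 = 480.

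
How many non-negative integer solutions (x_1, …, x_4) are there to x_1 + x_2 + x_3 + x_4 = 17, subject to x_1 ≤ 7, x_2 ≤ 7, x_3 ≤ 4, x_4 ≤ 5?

79

Without the upper bounds there are C(20,3) = 1140 ways to split 17 among 4 variables.
Subtract solutions that violate a single cap (substitute x_i' = x_i − (cap_i+1)): x_1 ≥ 8 gives C(12,3) = 220; x_2 ≥ 8 gives C(12,3) = 220; x_3 ≥ 5 gives C(15,3) = 455; x_4 ≥ 6 gives C(14,3) = 364. Together 1259.
Add back pairs where two caps are both exceeded: 4 + 35 + 20 + 35 + 20 + 84 = 198.
By inclusion–exclusion the count is 1140 − 1259 + 198 = 79.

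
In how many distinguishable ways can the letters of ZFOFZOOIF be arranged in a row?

5040

The 9 letters of ZFOFZOOIF have repeats: F appearing 3 times, O appearing 3 times, and Z appearing twice.
So there are 9! / (3!·3!·2!) = 5040 distinguishable arrangements.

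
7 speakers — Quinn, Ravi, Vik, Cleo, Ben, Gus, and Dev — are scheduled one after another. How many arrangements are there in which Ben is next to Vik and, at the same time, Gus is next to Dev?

480

Treat {Ben,Vik} as one block (2 orders) and {Gus,Dev} as another (2 orders).
That leaves 5 units to arrange: 2 × 2 × 5! = 4 × 120 = 480.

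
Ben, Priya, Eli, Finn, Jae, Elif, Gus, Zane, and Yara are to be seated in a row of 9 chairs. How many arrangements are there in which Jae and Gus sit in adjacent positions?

80640

Place the 7 others and the Jae-Gus pair as 8 objects in a line; the pair has 2 internal arrangements.
That gives 2 × 8! = 2 × 40320 = 80640.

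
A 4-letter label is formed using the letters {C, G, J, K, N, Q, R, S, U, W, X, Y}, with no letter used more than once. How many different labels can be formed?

Choose and order 4 of the 12 symbols: the first letter has 12 options, the next 11, then 10, 9.
That product is 12 × 11 × 10 × 9 = 11880.

11880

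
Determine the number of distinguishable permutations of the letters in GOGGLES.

840

Letter multiplicities in GOGGLES: E×1, G×3, L×1, O×1, S×1.
So there are 7! / (3!) = 840 distinguishable arrangements.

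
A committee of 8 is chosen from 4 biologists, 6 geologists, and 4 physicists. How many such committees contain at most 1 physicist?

525

Split by how many physicists are chosen (0 through 1).
Sum: C(4,0)·C(10,8) + C(4,1)·C(10,7) = 45 + 480 = 525.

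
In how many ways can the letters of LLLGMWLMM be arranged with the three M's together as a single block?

Treat the 3 copies of M as a single block. The multiset to arrange is then {MMM, G, L, L, L, L, W}, 7 items in all.
That gives (7)!/(4!) = 210 arrangements.

210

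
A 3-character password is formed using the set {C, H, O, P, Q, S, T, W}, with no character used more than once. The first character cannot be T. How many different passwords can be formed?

The first character has 8−1 = 7 choices (anything except T).
The remaining 2 characters are filled from the other 7 symbols without repetition: 7 × 6 = 42.
Total: 7 × 42 = 294.

294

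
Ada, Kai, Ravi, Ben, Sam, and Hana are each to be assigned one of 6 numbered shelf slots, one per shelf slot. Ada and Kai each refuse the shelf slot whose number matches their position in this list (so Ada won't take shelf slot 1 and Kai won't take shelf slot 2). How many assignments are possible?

Let Aᵢ (for i ∈ {1, 2}) be the placements that put person i in their forbidden shelf slot. Any j of these fix j positions, leaving (6−j)! ways to fill the rest, and there are C(2,j) ways to pick which j.
By inclusion–exclusion, the number of valid placements is Σ_{j=0}^{2} (−1)^j C(2,j)·(6−j)!.
Computing: 720 − 240 + 24 = 504.

504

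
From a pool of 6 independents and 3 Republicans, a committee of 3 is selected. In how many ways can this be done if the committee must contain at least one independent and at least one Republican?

Total 3-person selections from all 9: C(9,3) = 84.
Subtract selections that omit an entire group: no independents → C(3,3) = 1; no Republicans → C(6,3) = 20.
Both groups omitted at once is impossible, so 84 − 21 = 63.

63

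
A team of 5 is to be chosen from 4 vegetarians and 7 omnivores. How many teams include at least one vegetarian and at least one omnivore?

Total 5-person selections from all 11: C(11,5) = 462.
Selections missing a whole group: no vegetarians → C(7,5) = 21; no omnivores → C(4,5) = 0.
Both groups omitted at once is impossible, so 462 − 21 = 441.

441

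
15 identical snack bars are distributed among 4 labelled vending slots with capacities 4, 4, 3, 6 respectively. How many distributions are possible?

10

Without the upper bounds there are C(18,3) = 816 ways to split 15 among 4 vending slots.
Subtract solutions that violate a single cap (substitute x_i' = x_i − (cap_i+1)): x_1 ≥ 5 gives C(13,3) = 286; x_2 ≥ 5 gives C(13,3) = 286; x_3 ≥ 4 gives C(14,3) = 364; x_4 ≥ 7 gives C(11,3) = 165. Together 1101.
Add back pairs where two caps are both exceeded: 56 + 84 + 20 + 84 + 20 + 35 = 299.
Subtract triples: 4 + 0 + 0 + 0 = 4.
By inclusion–exclusion the count is 816 − 1101 + 299 − 4 = 10.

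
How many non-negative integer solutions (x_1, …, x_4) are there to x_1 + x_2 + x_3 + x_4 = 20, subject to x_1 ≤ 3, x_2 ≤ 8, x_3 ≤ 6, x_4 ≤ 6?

20

Without the upper bounds there are C(23,3) = 1771 ways to split 20 among 4 variables.
Subtract solutions that violate a single cap (substitute x_i' = x_i − (cap_i+1)): x_1 ≥ 4 gives C(19,3) = 969; x_2 ≥ 9 gives C(14,3) = 364; x_3 ≥ 7 gives C(16,3) = 560; x_4 ≥ 7 gives C(16,3) = 560. Together 2453.
Add back pairs where two caps are both exceeded: 120 + 220 + 220 + 35 + 35 + 84 = 714.
Subtract triples: 1 + 1 + 10 + 0 = 12.
By inclusion–exclusion the count is 1771 − 2453 + 714 − 12 = 20.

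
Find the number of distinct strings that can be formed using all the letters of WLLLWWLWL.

126

WLLLWWLWL has 9 letters with L appearing 5 times and W appearing 4 times.
The number of distinct arrangements is 9!/(5!·4!) = 362880/2880 = 126.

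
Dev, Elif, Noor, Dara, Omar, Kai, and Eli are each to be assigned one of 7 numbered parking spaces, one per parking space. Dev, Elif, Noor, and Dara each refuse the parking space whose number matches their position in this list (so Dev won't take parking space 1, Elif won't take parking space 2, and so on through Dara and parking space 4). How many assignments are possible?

2790

Let Aᵢ (for 1 ≤ i ≤ 4) be the placements that put person i in their forbidden parking space. Any j of these fix j positions, leaving (7−j)! ways to fill the rest, and there are C(4,j) ways to pick which j.
By inclusion–exclusion, the number of valid placements is Σ_{j=0}^{4} (−1)^j C(4,j)·(7−j)!.
Computing: 5040 − 2880 + 720 − 96 + 6 = 2790.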